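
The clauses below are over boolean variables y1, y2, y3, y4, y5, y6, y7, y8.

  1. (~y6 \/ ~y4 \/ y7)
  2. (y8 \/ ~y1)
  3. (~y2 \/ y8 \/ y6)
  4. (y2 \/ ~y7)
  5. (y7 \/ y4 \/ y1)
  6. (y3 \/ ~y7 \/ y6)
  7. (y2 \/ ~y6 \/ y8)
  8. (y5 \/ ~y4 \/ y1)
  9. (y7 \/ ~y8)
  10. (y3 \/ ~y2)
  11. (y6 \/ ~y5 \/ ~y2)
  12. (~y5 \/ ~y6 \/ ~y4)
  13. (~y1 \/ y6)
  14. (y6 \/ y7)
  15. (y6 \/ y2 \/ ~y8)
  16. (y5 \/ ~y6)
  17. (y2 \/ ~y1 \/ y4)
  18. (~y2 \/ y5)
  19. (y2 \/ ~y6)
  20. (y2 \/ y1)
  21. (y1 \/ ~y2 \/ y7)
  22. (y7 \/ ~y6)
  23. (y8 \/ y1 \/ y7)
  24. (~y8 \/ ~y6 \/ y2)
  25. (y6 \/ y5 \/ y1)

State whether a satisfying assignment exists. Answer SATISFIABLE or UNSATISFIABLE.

Pure literal: y3 appears only positively; assign y3 = True.
Try y1 = True.
  then y8 is forced to True.
  then y7 is forced to True.
  then y2 is forced to True.
  then y6 is forced to True.
  then y5 is forced to True.
  then y4 is forced to False.
Every clause has at least one true literal under this assignment.
So y1=T, y2=T, y3=T, y4=F, y5=T, y6=T, y7=T, y8=T is a satisfying assignment.

SATISFIABLE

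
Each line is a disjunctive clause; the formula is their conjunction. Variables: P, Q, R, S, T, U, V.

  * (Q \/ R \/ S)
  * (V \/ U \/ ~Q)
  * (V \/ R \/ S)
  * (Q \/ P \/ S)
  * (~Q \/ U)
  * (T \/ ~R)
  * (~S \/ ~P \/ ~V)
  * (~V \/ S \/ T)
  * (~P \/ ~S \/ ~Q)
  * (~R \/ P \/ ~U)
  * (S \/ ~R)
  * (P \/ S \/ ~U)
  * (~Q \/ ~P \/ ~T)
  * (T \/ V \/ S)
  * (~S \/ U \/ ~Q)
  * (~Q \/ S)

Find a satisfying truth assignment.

P = T  Q = F  R = F  S = T  T = T  U = F  V = F

Set P = True and propagate.
The remaining clauses are satisfied by Q = False, R = False, S = True, T = True, U = False, V = False.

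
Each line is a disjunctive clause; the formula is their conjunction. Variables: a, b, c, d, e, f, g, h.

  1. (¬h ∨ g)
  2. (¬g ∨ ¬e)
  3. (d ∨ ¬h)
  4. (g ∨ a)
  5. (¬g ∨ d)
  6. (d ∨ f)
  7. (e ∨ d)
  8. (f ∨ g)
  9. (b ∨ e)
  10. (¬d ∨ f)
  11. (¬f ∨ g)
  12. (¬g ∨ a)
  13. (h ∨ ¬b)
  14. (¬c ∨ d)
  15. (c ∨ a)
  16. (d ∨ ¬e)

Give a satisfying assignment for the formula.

a occurs only positively in the remaining clauses — set a = True.
Branch on b: take b = True.
  then h is forced to True.
  then g is forced to True.
  then e is forced to False.
  then d is forced to True.
  then f is forced to True.
c is now unconstrained; take c = True.
Check each clause:
  1. (¬h ∨ g) — g is true.
  2. (¬g ∨ ¬e) — ¬e is true.
  3. (d ∨ ¬h) — d is true.
  4. (a ∨ g) — a is true.
  5. (d ∨ ¬g) — d is true.
  6. (d ∨ f) — d is true.
  7. (e ∨ d) — d is true.
  8. (f ∨ g) — f is true.
  9. (e ∨ b) — b is true.
  10. (¬d ∨ f) — f is true.
  11. (g ∨ ¬f) — g is true.
  12. (a ∨ ¬g) — a is true.
  13. (h ∨ ¬b) — h is true.
  14. (¬c ∨ d) — d is true.
  15. (c ∨ a) — a is true.
  16. (d ∨ ¬e) — ¬e is true.

a=T  b=T  c=T  d=T  e=F  f=T  g=T  h=T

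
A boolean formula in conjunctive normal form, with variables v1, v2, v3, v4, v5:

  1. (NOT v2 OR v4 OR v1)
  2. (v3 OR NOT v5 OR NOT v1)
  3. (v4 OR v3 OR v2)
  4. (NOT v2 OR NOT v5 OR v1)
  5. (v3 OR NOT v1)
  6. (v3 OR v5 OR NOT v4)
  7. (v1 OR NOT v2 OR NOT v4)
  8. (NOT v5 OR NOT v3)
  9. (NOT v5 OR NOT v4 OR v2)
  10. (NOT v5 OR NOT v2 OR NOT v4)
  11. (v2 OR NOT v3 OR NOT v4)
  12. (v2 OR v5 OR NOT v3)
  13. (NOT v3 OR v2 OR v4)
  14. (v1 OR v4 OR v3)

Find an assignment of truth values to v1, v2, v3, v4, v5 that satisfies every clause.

v1 = T, v2 = T, v3 = T, v4 = F, v5 = F

Check each clause:
  1. (v4 OR v1 OR NOT v2) — v1 is true.
  2. (NOT v5 OR NOT v1 OR v3) — v3 is true.
  3. (v2 OR v3 OR v4) — v2 is true.
  4. (v1 OR NOT v5 OR NOT v2) — v1 is true.
  5. (NOT v1 OR v3) — v3 is true.
  6. (v3 OR v5 OR NOT v4) — v3 is true.
  7. (NOT v2 OR v1 OR NOT v4) — v1 is true.
  8. (NOT v3 OR NOT v5) — NOT v5 is true.
  9. (NOT v4 OR NOT v5 OR v2) — v2 is true.
  10. (NOT v4 OR NOT v5 OR NOT v2) — NOT v5 is true.
  11. (v2 OR NOT v4 OR NOT v3) — v2 is true.
  12. (v2 OR NOT v3 OR v5) — v2 is true.
  13. (NOT v3 OR v4 OR v2) — v2 is true.
  14. (v4 OR v3 OR v1) — v1 is true.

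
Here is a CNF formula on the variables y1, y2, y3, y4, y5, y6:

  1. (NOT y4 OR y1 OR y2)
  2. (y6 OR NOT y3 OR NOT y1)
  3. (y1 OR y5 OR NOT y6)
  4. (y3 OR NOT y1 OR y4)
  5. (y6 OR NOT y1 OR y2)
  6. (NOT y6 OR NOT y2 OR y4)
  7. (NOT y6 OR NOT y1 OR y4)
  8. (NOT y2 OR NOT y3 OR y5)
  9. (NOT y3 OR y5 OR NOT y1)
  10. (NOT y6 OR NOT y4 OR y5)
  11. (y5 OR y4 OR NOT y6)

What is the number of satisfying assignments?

20

Case analysis on y1 and y6:
  y1=T, y6=T: remaining (y2,y3,y4,y5) ∈ {(F,F,T,T); (F,T,T,T); (T,F,T,T); (T,T,T,T)} — 4.
  y1=T, y6=F: remaining (y2,y3,y4,y5) ∈ {(T,F,T,F); (T,F,T,T)} — 2.
  y1=F, y6=T: remaining (y2,y3,y4,y5) ∈ {(F,F,F,T); (F,T,F,T); (T,F,T,T); (T,T,T,T)} — 4.
  y1=F, y6=F: 10 of the 16 assignments to (y2,y3,y4,y5) work.
Total: 4 + 2 + 4 + 10 = 20.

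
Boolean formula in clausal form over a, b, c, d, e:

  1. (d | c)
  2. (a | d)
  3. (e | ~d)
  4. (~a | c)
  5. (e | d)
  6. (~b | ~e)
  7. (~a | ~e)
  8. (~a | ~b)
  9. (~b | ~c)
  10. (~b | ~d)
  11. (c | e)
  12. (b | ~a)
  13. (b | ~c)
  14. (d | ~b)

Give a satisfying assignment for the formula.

Set a = False and propagate.
  then d is forced to True.
  then e is forced to True.
  then b is forced to False.
  then c is forced to False.

a=0, b=0, c=0, d=1, e=1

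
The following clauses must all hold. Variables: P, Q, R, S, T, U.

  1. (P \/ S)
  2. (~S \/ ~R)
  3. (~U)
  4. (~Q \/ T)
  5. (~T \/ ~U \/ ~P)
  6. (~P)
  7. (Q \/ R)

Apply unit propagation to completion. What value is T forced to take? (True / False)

True

(~U) stands alone — U = False.
(~P) is a unit clause: P = False.
(P \/ S): since P = False, the clause reduces to (S). S = True.
From (~S \/ ~R) and S = True: R = False.
(Q \/ R): since R = False, the clause reduces to (Q). Q = True.
In (T \/ ~Q), ~Q is now false; T must hold, so T = True.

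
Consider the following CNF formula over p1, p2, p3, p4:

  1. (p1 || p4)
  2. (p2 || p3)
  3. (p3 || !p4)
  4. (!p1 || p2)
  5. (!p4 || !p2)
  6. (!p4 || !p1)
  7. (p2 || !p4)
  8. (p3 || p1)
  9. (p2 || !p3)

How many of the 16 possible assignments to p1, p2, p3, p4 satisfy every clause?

2

Satisfying assignments:
  p1=T p2=T p3=F p4=F
  p1=T p2=T p3=T p4=F
Count: 2.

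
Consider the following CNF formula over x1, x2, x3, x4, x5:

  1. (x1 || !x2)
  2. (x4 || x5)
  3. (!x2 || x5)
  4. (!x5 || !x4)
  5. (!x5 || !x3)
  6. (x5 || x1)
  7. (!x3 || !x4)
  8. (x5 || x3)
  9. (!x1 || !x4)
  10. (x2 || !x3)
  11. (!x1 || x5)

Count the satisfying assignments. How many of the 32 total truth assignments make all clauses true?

3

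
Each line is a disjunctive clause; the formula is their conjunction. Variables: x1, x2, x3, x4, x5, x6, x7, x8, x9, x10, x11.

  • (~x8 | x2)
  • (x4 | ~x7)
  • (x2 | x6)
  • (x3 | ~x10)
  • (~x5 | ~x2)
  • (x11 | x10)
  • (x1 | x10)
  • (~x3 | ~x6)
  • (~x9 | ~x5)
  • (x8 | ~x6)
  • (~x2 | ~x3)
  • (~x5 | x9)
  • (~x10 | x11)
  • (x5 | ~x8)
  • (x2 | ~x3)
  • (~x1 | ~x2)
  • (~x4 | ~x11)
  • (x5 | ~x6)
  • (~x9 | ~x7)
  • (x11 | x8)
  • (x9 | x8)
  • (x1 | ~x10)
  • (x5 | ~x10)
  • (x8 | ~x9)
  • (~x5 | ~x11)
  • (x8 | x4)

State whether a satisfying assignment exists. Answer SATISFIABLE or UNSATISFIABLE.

UNSATISFIABLE

x5 = True:
  propagation gives x2=False, x8=False, x6=True; an empty clause results — contradiction.
x5 = False:
  propagation gives x8=False, x6=False, x2=True, x3=False; an empty clause results — contradiction.
Every branch closes, so no satisfying assignment exists.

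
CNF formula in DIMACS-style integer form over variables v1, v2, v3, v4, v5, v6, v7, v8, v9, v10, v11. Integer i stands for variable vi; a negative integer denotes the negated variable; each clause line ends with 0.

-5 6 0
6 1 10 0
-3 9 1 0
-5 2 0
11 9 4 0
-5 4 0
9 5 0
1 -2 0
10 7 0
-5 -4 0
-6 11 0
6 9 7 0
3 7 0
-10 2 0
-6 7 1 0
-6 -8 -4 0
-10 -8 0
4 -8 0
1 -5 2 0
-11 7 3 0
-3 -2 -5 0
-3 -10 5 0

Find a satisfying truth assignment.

v1 = T, v2 = T, v3 = F, v4 = F, v5 = F, v6 = T, v7 = T, v8 = F, v9 = T, v10 = T, v11 = T

Check each clause:
  1. (~v5 \/ v6) — ~v5 is true.
  2. (v10 \/ v1 \/ v6) — v1 is true.
  3. (v1 \/ v9 \/ ~v3) — v1 is true.
  4. (v2 \/ ~v5) — v2 is true.
  5. (v11 \/ v4 \/ v9) — v9 is true.
  6. (~v5 \/ v4) — ~v5 is true.
  7. (v9 \/ v5) — v9 is true.
  8. (v1 \/ ~v2) — v1 is true.
  9. (v7 \/ v10) — v10 is true.
  10. (~v5 \/ ~v4) — ~v5 is true.
  11. (~v6 \/ v11) — v11 is true.
  12. (v6 \/ v9 \/ v7) — v9 is true.
  13. (v3 \/ v7) — v7 is true.
  14. (~v10 \/ v2) — v2 is true.
  15. (v1 \/ v7 \/ ~v6) — v1 is true.
  16. (~v8 \/ ~v6 \/ ~v4) — ~v8 is true.
  17. (~v8 \/ ~v10) — ~v8 is true.
  18. (~v8 \/ v4) — ~v8 is true.
  19. (v2 \/ ~v5 \/ v1) — v1 is true.
  20. (v3 \/ ~v11 \/ v7) — v7 is true.
  21. (~v5 \/ ~v3 \/ ~v2) — ~v5 is true.
  22. (~v3 \/ v5 \/ ~v10) — ~v3 is true.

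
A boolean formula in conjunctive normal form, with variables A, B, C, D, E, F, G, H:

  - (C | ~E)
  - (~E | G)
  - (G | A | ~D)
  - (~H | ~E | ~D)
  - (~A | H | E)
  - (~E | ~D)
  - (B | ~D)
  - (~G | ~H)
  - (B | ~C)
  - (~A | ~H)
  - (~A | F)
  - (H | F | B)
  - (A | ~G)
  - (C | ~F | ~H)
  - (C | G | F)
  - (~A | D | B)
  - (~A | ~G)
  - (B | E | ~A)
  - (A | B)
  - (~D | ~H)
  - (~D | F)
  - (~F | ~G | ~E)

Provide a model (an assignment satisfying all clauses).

A = False, B = True, C = False, D = False, E = False, F = True, G = False, H = False

B occurs only positively in the remaining clauses — set B = True.
Set A = False and propagate.
  then G is forced to False.
  then E is forced to False.
  then D is forced to False.
The remaining clauses are satisfied by C = False, F = True, H = False.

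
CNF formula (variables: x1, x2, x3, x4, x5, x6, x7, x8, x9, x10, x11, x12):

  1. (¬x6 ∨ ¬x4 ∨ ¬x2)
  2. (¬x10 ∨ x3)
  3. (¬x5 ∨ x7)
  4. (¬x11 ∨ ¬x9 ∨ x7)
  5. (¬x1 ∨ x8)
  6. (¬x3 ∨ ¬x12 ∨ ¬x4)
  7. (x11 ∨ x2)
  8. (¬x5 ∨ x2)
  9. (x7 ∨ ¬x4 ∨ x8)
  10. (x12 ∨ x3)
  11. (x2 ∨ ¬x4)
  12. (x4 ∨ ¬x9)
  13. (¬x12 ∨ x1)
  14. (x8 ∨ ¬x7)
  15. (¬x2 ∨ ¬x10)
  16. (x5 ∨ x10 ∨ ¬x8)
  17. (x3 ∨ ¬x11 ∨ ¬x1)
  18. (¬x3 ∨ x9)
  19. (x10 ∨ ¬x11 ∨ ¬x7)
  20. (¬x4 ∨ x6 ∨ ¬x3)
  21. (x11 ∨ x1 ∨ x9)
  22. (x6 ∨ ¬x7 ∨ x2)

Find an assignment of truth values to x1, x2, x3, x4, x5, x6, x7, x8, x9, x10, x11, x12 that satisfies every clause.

Try x1 = True.
  then x8 is forced to True.
Set x2 = True and propagate.
  then x10 is forced to False.
  then x5 is forced to True.
  then x7 is forced to True.
  then x11 is forced to False.
Set x3 = False and propagate.
  then x12 is forced to True.
The remaining clauses are satisfied by x4 = True, x6 = False, x9 = True.
Check each clause:
  1. (¬x2 ∨ ¬x4 ∨ ¬x6) — ¬x6 is true.
  2. (x3 ∨ ¬x10) — ¬x10 is true.
  3. (¬x5 ∨ x7) — x7 is true.
  4. (¬x9 ∨ ¬x11 ∨ x7) — x7 is true.
  5. (¬x1 ∨ x8) — x8 is true.
  6. (¬x4 ∨ ¬x3 ∨ ¬x12) — ¬x3 is true.
  7. (x2 ∨ x11) — x2 is true.
  8. (x2 ∨ ¬x5) — x2 is true.
  9. (¬x4 ∨ x7 ∨ x8) — x8 is true.
  10. (x12 ∨ x3) — x12 is true.
  11. (¬x4 ∨ x2) — x2 is true.
  12. (x4 ∨ ¬x9) — x4 is true.
  13. (¬x12 ∨ x1) — x1 is true.
  14. (x8 ∨ ¬x7) — x8 is true.
  15. (¬x10 ∨ ¬x2) — ¬x10 is true.
  16. (x10 ∨ ¬x8 ∨ x5) — x5 is true.
  17. (¬x11 ∨ x3 ∨ ¬x1) — ¬x11 is true.
  18. (x9 ∨ ¬x3) — x9 is true.
  19. (¬x11 ∨ x10 ∨ ¬x7) — ¬x11 is true.
  20. (¬x4 ∨ x6 ∨ ¬x3) — ¬x3 is true.
  21. (x11 ∨ x9 ∨ x1) — x9 is true.
  22. (x6 ∨ x2 ∨ ¬x7) — x2 is true.

x1=T  x2=T  x3=F  x4=T  x5=T  x6=F  x7=T  x8=T  x9=T  x10=F  x11=F  x12=T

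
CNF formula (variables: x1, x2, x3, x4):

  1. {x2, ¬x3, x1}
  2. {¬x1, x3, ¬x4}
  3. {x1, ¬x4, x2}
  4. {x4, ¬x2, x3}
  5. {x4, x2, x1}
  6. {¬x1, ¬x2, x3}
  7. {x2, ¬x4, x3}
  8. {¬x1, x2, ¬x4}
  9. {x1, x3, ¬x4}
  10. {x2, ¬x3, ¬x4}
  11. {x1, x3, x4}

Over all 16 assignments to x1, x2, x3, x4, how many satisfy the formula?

6

The models are:
  x1=0 x2=1 x3=1 x4=0
  x1=0 x2=1 x3=1 x4=1
  x1=1 x2=0 x3=0 x4=0
  x1=1 x2=0 x3=1 x4=0
  x1=1 x2=1 x3=1 x4=0
  x1=1 x2=1 x3=1 x4=1
Count: 6.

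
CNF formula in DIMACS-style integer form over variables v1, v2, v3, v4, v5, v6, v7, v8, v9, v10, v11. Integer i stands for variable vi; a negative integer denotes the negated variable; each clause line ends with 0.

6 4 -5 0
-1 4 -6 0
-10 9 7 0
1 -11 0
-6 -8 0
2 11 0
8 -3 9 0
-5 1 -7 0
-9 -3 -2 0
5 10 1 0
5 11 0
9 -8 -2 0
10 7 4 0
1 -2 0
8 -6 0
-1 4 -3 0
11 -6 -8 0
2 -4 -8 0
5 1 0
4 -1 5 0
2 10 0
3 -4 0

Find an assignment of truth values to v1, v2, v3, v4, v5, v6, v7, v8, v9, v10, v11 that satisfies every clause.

Branch on v1: take v1 = True.
For the remaining variables, v2 = False, v3 = True, v4 = True, v5 = True, v6 = False, v7 = True, v8 = False, v9 = True, v10 = True, v11 = True works.
Every clause has at least one true literal under this assignment.

v1=True  v2=False  v3=True  v4=True  v5=True  v6=False  v7=True  v8=False  v9=True  v10=True  v11=True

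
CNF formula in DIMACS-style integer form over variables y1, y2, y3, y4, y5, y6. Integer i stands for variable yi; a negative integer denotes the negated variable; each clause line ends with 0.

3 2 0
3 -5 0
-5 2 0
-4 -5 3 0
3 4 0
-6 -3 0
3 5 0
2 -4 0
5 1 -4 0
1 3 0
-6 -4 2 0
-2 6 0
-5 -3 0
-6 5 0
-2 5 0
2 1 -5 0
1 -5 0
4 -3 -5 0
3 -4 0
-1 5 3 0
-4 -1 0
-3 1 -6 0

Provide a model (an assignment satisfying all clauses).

y1 = False, y2 = False, y3 = True, y4 = False, y5 = False, y6 = False

Branch on y1: take y1 = False.
  then y3 is forced to True.
  then y6 is forced to False.
  then y2 is forced to False.
  then y5 is forced to False.
  then y4 is forced to False.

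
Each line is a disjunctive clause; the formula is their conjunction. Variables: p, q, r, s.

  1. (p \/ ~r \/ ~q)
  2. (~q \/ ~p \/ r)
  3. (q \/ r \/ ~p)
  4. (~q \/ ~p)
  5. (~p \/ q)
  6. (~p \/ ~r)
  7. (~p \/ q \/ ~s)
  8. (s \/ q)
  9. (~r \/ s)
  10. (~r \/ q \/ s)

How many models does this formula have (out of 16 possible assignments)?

The models are:
  p=0 q=0 r=0 s=1
  p=0 q=0 r=1 s=1
  p=0 q=1 r=0 s=0
  p=0 q=1 r=0 s=1
That's 4 in total.

4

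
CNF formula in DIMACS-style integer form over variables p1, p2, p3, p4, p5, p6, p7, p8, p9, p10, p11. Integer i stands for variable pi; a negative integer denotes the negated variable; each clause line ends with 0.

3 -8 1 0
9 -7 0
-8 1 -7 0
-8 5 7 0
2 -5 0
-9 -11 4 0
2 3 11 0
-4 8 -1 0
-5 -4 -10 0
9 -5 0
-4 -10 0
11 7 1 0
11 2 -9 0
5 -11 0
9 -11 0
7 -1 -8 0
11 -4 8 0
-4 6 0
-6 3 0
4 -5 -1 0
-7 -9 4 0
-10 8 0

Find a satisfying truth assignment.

p1=T  p2=T  p3=T  p4=F  p5=F  p6=T  p7=F  p8=F  p9=F  p10=F  p11=F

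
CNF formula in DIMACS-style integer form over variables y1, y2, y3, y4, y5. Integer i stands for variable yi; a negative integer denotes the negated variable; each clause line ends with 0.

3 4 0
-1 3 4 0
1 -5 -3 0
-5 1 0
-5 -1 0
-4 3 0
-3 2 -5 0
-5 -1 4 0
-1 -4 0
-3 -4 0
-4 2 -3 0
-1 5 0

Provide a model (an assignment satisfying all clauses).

y1 = F, y2 = F, y3 = T, y4 = F, y5 = F

Set y1 = False and propagate.
  then y5 is forced to False.
Branch on y2: take y2 = False.
The remaining clauses are satisfied by y3 = True, y4 = False.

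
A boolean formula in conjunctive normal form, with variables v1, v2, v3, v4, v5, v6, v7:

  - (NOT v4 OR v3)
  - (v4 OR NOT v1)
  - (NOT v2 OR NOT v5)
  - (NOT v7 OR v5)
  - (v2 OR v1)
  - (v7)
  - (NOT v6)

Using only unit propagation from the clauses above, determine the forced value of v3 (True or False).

True

Unit clause (v7) sets v7 = True.
From (NOT v7 OR v5) and v7 = True: v5 = True.
From (NOT v2 OR NOT v5) and v5 = True: v2 = False.
In (v1 OR v2), v2 is now false; v1 must hold, so v1 = True.
In (NOT v1 OR v4), NOT v1 is now false; v4 must hold, so v4 = True.
From (v3 OR NOT v4) and v4 = True: v3 = True.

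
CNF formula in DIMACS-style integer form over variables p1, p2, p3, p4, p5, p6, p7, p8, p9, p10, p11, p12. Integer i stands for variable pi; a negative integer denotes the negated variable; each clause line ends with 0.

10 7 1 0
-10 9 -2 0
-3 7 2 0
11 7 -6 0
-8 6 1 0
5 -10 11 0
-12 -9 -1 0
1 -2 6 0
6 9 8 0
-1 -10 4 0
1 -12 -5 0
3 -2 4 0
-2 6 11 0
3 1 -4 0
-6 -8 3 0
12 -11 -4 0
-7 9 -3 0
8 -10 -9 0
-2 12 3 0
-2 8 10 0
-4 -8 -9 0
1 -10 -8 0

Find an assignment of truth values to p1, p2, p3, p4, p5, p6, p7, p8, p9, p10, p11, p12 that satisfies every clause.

p1=T  p2=T  p3=T  p4=F  p5=T  p6=T  p7=T  p8=T  p9=T  p10=F  p11=F  p12=F

Check each clause:
  1. {p7, p1, p10} — p1 is true.
  2. {p9, ¬p10, ¬p2} — p9 is true.
  3. {¬p3, p7, p2} — p2 is true.
  4. {¬p6, p11, p7} — p7 is true.
  5. {¬p8, p6, p1} — p1 is true.
  6. {p5, p11, ¬p10} — p5 is true.
  7. {¬p9, ¬p1, ¬p12} — ¬p12 is true.
  8. {p6, ¬p2, p1} — p1 is true.
  9. {p8, p9, p6} — p8 is true.
  10. {p4, ¬p10, ¬p1} — ¬p10 is true.
  11. {¬p5, p1, ¬p12} — p1 is true.
  12. {p4, p3, ¬p2} — p3 is true.
  13. {p6, ¬p2, p11} — p6 is true.
  14. {¬p4, p3, p1} — p1 is true.
  15. {p3, ¬p8, ¬p6} — p3 is true.
  16. {p12, ¬p11, ¬p4} — ¬p4 is true.
  17. {p9, ¬p7, ¬p3} — p9 is true.
  18. {p8, ¬p10, ¬p9} — p8 is true.
  19. {p12, p3, ¬p2} — p3 is true.
  20. {¬p2, p8, p10} — p8 is true.
  21. {¬p8, ¬p9, ¬p4} — ¬p4 is true.
  22. {p1, ¬p8, ¬p10} — p1 is true.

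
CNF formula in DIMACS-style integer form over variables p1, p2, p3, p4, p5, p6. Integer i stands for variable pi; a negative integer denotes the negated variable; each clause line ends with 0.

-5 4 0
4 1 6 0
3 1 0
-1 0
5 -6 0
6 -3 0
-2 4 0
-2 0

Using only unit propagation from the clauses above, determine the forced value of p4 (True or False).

True

(¬p1) is a unit clause: p1 = False.
(p1 ∨ p3) with p1 = False leaves only p3, so p3 = True.
(p6 ∨ ¬p3): since p3 = True, the clause reduces to (p6). p6 = True.
(¬p6 ∨ p5) with p6 = True leaves only p5, so p5 = True.
(p4 ∨ ¬p5): since p5 = True, the clause reduces to (p4). p4 = True.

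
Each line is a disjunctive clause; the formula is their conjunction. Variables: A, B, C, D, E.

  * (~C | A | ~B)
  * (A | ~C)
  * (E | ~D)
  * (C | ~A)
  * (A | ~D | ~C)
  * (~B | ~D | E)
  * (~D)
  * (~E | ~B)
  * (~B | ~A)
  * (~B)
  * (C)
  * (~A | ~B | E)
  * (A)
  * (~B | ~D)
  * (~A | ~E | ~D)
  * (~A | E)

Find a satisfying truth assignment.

A = T  B = F  C = T  D = F  E = T

Unit propagation: (~D) forces D = False.
The clause (~B) is unit: B must be False.
Unit propagation: (C) forces C = True.
(A) is a unit clause, so A = True.
Unit propagation: (E) forces E = True.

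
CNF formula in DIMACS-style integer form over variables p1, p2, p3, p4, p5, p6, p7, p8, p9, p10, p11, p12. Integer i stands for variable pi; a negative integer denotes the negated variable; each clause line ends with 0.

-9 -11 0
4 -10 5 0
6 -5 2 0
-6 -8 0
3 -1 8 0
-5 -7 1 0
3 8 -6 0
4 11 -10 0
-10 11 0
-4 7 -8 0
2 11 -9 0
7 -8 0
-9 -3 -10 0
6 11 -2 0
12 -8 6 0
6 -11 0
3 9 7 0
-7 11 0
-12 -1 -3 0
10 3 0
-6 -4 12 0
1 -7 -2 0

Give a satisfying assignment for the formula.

p1=T, p2=T, p3=T, p4=F, p5=F, p6=T, p7=T, p8=F, p9=F, p10=F, p11=T, p12=F

Branch on p1: take p1 = True.
Branch on p2: take p2 = True.
For the remaining variables, p3 = True, p4 = False, p5 = False, p6 = True, p7 = True, p8 = False, p9 = False, p10 = False, p11 = True, p12 = False works.
Every clause has at least one true literal under this assignment.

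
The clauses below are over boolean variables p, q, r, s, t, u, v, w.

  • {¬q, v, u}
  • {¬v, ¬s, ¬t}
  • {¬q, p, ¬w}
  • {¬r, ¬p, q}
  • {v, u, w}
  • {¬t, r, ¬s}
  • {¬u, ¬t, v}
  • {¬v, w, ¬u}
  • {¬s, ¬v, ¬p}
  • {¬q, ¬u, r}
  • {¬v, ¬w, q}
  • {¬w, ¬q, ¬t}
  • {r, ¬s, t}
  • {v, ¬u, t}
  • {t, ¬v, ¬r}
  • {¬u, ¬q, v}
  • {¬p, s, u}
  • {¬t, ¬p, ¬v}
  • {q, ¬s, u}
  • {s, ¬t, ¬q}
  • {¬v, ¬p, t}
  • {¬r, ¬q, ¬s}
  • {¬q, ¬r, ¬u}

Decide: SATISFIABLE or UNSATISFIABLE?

Branch on p: take p = False.
The remaining clauses are satisfied by q = False, r = True, s = False, t = True, u = False, v = False, w = True.
Every clause has at least one true literal under this assignment.
So p = F, q = F, r = T, s = F, t = T, u = F, v = F, w = T is a satisfying assignment.

SATISFIABLE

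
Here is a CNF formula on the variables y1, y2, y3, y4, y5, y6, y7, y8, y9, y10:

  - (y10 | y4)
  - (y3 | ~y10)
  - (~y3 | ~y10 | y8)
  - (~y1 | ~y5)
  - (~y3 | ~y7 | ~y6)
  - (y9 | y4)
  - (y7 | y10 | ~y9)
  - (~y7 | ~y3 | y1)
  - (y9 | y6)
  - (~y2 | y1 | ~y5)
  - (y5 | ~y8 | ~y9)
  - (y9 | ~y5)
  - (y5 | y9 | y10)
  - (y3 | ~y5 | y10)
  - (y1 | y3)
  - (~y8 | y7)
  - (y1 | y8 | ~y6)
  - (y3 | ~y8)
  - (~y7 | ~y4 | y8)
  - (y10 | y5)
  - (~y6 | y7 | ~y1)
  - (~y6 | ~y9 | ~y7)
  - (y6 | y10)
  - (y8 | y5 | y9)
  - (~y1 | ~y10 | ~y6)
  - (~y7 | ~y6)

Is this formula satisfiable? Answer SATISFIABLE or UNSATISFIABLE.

UNSATISFIABLE

y10 = True:
  propagation gives y3=True, y8=True, y7=True, y6=False; an empty clause results — contradiction.
y10 = False:
  propagation gives y4=True, y5=True, y1=False, y2=False; an empty clause results — contradiction.
Every branch closes, so no satisfying assignment exists.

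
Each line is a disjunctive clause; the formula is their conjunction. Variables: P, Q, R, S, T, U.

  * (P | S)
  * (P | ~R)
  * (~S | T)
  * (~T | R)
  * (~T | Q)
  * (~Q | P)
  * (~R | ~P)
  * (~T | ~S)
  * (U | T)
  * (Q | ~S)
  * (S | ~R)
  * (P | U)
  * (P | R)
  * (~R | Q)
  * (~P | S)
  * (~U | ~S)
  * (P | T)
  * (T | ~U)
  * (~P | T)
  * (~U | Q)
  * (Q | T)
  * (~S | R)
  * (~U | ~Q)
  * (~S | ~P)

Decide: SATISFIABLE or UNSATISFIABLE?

P = True:
  propagation gives R=False, T=False; an empty clause results — contradiction.
P = False:
  propagation gives S=True, R=False; an empty clause results — contradiction.
Every branch closes, so no satisfying assignment exists.

UNSATISFIABLE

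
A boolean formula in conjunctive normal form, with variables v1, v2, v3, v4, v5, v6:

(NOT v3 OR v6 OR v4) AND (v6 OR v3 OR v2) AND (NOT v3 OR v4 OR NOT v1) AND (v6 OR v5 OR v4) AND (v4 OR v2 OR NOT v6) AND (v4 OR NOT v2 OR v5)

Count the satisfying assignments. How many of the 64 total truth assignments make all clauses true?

Case analysis on v4 and v6:
  v4=1, v6=1: v1, v2, v3, v5 free → 2^4 = 16.
  v4=1, v6=0: v1, v5 free; 3 ways for (v2,v3) × 2^2 = 12.
  v4=0, v6=1: remaining (v1,v2,v3,v5) ∈ {(0,1,0,1); (0,1,1,1); (1,1,0,1)} — 3.
  v4=0, v6=0: remaining (v1,v2,v3,v5) ∈ {(0,1,0,1); (1,1,0,1)} — 2.
Total: 16 + 12 + 3 + 2 = 33.

33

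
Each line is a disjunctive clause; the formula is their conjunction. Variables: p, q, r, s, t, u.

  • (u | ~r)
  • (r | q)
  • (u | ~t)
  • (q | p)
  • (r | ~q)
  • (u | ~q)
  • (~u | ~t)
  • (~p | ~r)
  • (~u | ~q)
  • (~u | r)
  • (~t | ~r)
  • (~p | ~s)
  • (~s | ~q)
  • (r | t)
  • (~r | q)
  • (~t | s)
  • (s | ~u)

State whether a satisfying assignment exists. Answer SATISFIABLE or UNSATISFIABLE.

UNSATISFIABLE

r = True:
  propagation gives u=True, t=False, p=False, q=True; an empty clause results — contradiction.
r = False:
  propagation gives q=True; an empty clause results — contradiction.
Every branch closes, so no satisfying assignment exists.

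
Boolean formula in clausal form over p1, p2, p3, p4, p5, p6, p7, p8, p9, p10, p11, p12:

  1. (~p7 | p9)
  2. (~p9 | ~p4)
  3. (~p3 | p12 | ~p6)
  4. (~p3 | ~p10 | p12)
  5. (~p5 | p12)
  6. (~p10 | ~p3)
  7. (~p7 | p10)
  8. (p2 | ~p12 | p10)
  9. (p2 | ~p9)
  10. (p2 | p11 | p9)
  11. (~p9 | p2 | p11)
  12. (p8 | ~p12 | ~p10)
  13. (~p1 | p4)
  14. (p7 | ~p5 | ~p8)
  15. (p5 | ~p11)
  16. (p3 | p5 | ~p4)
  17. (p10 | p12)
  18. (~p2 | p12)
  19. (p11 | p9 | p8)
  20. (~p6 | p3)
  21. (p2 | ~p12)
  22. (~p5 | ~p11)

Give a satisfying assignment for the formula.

p1 = 0, p2 = 1, p3 = 0, p4 = 0, p5 = 1, p6 = 0, p7 = 0, p8 = 0, p9 = 1, p10 = 0, p11 = 0, p12 = 1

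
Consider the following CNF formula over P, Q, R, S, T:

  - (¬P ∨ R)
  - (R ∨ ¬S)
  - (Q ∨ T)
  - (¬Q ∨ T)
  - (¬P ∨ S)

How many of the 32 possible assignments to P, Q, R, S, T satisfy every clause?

8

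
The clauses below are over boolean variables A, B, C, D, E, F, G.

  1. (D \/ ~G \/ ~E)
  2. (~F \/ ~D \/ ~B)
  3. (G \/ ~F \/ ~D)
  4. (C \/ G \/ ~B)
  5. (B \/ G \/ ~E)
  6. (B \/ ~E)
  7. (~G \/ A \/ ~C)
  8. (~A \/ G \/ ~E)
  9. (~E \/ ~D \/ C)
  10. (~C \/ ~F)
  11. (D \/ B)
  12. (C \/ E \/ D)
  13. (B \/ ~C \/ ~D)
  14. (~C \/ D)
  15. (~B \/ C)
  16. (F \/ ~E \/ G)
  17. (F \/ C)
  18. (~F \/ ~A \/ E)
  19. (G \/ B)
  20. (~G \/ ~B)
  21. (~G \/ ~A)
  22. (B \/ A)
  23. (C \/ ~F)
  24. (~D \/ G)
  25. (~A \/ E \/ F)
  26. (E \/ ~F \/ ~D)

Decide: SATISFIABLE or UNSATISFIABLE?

G = True:
  propagation gives B=False, E=False, D=True, C=False; an empty clause results — contradiction.
G = False:
  propagation gives B=True, C=True, F=False, D=True; an empty clause results — contradiction.
Every branch closes, so no satisfying assignment exists.

UNSATISFIABLE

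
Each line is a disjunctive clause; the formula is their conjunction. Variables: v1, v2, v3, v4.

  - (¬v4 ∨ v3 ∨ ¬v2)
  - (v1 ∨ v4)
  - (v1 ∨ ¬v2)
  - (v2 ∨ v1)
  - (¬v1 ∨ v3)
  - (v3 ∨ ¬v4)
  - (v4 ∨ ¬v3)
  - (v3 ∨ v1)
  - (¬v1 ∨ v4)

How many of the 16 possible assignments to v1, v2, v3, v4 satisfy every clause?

2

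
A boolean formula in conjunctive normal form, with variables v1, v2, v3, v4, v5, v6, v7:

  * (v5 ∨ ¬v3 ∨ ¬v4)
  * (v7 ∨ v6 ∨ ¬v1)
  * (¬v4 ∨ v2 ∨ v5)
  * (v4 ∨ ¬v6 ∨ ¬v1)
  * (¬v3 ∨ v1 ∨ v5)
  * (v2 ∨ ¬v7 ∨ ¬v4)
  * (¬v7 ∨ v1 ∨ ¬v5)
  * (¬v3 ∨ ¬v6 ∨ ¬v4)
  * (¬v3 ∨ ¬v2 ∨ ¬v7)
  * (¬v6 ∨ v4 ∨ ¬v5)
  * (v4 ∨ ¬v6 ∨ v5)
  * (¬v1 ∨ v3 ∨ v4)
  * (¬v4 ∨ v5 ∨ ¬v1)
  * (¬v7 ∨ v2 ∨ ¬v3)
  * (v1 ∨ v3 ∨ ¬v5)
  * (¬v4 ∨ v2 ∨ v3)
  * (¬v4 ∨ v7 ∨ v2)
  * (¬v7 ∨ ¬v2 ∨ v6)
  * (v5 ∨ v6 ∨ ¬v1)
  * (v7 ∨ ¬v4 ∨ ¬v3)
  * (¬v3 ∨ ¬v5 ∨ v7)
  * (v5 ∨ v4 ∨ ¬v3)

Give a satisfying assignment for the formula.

v1=0  v2=1  v3=0  v4=1  v5=0  v6=0  v7=0

Set v1 = False and propagate.
Branch on v2: take v2 = True.
The remaining clauses are satisfied by v3 = False, v4 = True, v5 = False, v6 = False, v7 = False.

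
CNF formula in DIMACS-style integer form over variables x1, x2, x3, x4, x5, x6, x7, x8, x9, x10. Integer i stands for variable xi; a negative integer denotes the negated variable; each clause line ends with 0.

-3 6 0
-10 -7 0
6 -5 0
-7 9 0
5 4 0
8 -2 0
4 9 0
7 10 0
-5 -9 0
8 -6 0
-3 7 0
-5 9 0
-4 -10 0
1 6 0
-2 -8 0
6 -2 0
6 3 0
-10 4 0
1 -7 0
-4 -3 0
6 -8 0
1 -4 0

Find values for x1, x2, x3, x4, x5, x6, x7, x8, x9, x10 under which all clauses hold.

x1 = T, x2 = F, x3 = F, x4 = T, x5 = F, x6 = T, x7 = T, x8 = T, x9 = T, x10 = F

Check each clause:
  1. (~x3 \/ x6) — ~x3 is true.
  2. (~x10 \/ ~x7) — ~x10 is true.
  3. (~x5 \/ x6) — ~x5 is true.
  4. (~x7 \/ x9) — x9 is true.
  5. (x4 \/ x5) — x4 is true.
  6. (x8 \/ ~x2) — x8 is true.
  7. (x4 \/ x9) — x9 is true.
  8. (x10 \/ x7) — x7 is true.
  9. (~x5 \/ ~x9) — ~x5 is true.
  10. (~x6 \/ x8) — x8 is true.
  11. (x7 \/ ~x3) — ~x3 is true.
  12. (~x5 \/ x9) — x9 is true.
  13. (~x4 \/ ~x10) — ~x10 is true.
  14. (x6 \/ x1) — x1 is true.
  15. (~x8 \/ ~x2) — ~x2 is true.
  16. (~x2 \/ x6) — x6 is true.
  17. (x6 \/ x3) — x6 is true.
  18. (~x10 \/ x4) — x4 is true.
  19. (~x7 \/ x1) — x1 is true.
  20. (~x3 \/ ~x4) — ~x3 is true.
  21. (x6 \/ ~x8) — x6 is true.
  22. (~x4 \/ x1) — x1 is true.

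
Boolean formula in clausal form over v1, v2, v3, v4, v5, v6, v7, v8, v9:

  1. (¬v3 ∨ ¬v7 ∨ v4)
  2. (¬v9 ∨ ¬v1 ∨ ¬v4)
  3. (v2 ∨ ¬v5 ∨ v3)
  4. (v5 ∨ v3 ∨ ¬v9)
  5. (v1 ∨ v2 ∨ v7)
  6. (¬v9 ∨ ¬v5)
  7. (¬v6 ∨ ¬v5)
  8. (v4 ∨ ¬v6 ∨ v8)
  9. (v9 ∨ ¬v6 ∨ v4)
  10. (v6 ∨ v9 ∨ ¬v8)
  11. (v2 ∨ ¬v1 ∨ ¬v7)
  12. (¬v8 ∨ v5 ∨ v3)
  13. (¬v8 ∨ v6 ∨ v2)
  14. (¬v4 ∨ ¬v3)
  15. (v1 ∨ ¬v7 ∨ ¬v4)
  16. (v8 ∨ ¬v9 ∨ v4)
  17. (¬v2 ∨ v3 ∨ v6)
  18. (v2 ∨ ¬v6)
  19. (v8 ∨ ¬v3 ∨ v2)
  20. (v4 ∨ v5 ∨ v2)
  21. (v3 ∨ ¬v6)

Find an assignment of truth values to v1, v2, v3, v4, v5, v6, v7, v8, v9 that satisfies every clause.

Set v1 = False and propagate.
Try v2 = True.
Set v3 = True and propagate.
  then v4 is forced to False.
  then v7 is forced to False.
For the remaining variables, v5 = True, v6 = False, v8 = False, v9 = False works.
Every clause has at least one true literal under this assignment.

v1 = F, v2 = T, v3 = T, v4 = F, v5 = T, v6 = F, v7 = F, v8 = F, v9 = F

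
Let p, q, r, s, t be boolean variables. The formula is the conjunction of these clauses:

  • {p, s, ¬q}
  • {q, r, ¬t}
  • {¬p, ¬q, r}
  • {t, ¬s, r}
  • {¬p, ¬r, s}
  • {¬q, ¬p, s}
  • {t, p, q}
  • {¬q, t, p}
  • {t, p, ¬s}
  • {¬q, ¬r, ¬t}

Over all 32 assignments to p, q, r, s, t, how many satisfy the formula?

7

The models are:
  p=0 q=0 r=1 s=0 t=1
  p=0 q=0 r=1 s=1 t=1
  p=0 q=1 r=0 s=1 t=1
  p=1 q=0 r=0 s=0 t=0
  p=1 q=0 r=1 s=1 t=0
  p=1 q=0 r=1 s=1 t=1
  p=1 q=1 r=1 s=1 t=0
That's 7 in total.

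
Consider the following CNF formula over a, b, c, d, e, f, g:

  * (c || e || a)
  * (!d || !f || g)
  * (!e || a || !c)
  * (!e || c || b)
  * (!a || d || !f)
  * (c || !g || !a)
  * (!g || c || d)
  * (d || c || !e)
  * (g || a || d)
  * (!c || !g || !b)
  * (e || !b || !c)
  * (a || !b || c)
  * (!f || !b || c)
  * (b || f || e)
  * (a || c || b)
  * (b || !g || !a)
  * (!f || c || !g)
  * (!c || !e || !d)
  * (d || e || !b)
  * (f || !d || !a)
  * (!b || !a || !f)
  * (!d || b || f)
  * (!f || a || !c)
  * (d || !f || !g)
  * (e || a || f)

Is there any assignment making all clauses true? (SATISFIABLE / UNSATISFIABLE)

Branch on a: take a = True.
Set b = True and propagate.
  then f is forced to False.
  then d is forced to False.
  then e is forced to True.
  then c is forced to True.
  then g is forced to False.
Every clause has at least one true literal under this assignment.
So a=True  b=True  c=True  d=False  e=True  f=False  g=False is a satisfying assignment.

SATISFIABLE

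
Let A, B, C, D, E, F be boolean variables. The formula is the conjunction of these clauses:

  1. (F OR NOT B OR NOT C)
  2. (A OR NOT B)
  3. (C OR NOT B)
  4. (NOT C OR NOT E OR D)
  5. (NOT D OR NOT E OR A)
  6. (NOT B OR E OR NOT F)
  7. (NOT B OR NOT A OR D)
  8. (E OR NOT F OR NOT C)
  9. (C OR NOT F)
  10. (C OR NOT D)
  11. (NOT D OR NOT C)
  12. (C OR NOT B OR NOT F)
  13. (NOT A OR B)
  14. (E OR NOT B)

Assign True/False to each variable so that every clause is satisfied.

Branch on A: take A = False.
  then B is forced to False.
Try C = True.
  then D is forced to False.
  then E is forced to False.
  then F is forced to False.

A=F, B=F, C=T, D=F, E=F, F=F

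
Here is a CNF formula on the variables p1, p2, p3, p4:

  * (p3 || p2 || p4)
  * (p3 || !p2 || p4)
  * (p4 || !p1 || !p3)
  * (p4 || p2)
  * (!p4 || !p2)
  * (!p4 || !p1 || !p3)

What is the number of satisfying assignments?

The models are:
  p1=F p2=F p3=F p4=T
  p1=F p2=F p3=T p4=T
  p1=F p2=T p3=T p4=F
  p1=T p2=F p3=F p4=T
That's 4 in total.

4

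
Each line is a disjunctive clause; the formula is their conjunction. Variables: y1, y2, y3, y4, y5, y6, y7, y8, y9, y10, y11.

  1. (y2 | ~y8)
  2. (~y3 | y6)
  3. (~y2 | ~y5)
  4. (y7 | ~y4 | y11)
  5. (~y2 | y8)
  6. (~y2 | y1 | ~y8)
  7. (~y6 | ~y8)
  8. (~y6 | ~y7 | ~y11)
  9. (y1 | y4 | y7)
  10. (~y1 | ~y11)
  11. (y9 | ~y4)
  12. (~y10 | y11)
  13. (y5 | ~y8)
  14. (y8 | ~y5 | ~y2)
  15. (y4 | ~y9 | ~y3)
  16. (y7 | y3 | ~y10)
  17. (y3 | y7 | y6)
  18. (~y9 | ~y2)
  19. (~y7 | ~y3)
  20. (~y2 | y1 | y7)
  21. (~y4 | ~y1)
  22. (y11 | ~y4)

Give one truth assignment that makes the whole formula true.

y10 occurs only negated in the remaining clauses — set y10 = False.
Branch on y1: take y1 = False.
For the remaining variables, y2 = False, y3 = True, y4 = True, y5 = False, y6 = True, y7 = False, y8 = False, y9 = True, y11 = True works.

y1=F  y2=F  y3=T  y4=T  y5=F  y6=T  y7=F  y8=F  y9=T  y10=F  y11=T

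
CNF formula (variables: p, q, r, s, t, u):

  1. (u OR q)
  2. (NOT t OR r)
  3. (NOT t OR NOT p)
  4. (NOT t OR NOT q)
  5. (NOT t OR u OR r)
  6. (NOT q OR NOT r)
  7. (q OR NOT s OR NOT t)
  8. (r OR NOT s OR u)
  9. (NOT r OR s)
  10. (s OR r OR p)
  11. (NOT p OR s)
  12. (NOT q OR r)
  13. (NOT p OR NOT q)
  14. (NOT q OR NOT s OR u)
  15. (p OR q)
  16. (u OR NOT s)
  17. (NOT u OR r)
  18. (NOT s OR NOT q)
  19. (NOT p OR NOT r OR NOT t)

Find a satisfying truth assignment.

Pure literal: t appears only negated; assign t = False.
Branch on p: take p = True.
  then s is forced to True.
  then q is forced to False.
  then u is forced to True.
  then r is forced to True.
Every clause has at least one true literal under this assignment.

p = True, q = False, r = True, s = True, t = False, u = True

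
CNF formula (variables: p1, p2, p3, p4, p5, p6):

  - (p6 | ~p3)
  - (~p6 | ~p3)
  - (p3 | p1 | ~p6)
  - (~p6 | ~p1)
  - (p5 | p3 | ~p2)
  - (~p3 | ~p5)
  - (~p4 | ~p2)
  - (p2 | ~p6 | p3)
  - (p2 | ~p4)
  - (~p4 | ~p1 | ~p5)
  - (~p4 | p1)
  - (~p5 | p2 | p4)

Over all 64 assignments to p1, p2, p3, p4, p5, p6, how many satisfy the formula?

4

The models are:
  p1=F p2=F p3=F p4=F p5=F p6=F
  p1=F p2=T p3=F p4=F p5=T p6=F
  p1=T p2=F p3=F p4=F p5=F p6=F
  p1=T p2=T p3=F p4=F p5=T p6=F
That's 4 in total.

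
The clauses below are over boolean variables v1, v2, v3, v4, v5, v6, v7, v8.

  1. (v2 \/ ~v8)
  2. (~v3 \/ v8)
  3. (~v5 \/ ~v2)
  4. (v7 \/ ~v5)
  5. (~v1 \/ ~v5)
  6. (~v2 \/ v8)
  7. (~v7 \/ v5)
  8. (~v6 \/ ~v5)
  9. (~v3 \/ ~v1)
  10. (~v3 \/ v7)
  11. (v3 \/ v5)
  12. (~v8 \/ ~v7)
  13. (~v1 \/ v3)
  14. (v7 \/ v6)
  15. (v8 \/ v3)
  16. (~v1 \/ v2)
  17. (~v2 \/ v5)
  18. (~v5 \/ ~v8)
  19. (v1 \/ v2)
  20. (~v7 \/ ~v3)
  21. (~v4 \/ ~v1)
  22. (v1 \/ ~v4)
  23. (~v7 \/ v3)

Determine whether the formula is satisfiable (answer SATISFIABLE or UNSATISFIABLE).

UNSATISFIABLE

v3 = True:
  propagation gives v8=True, v2=True, v5=False; an empty clause results — contradiction.
v3 = False:
  propagation gives v5=True, v2=False, v8=False; an empty clause results — contradiction.
Every branch closes, so no satisfying assignment exists.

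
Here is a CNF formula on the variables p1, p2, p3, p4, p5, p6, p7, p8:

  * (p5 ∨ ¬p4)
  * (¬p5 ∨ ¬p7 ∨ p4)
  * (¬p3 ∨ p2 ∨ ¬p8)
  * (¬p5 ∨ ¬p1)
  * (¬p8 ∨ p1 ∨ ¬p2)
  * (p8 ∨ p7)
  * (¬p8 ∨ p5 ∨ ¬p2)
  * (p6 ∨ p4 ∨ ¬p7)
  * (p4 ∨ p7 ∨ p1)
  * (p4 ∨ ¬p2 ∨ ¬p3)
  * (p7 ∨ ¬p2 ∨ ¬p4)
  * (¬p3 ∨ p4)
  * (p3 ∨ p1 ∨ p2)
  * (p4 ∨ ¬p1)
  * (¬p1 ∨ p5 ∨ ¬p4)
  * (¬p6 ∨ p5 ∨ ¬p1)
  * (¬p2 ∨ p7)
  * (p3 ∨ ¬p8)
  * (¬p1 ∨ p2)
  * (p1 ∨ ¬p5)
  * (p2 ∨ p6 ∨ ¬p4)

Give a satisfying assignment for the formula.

p1 = False, p2 = True, p3 = False, p4 = False, p5 = False, p6 = True, p7 = True, p8 = False

Branch on p1: take p1 = False.
  then p5 is forced to False.
  then p4 is forced to False.
  then p7 is forced to True.
  then p6 is forced to True.
  then p3 is forced to False.
  then p2 is forced to True.
  then p8 is forced to False.
Every clause has at least one true literal under this assignment.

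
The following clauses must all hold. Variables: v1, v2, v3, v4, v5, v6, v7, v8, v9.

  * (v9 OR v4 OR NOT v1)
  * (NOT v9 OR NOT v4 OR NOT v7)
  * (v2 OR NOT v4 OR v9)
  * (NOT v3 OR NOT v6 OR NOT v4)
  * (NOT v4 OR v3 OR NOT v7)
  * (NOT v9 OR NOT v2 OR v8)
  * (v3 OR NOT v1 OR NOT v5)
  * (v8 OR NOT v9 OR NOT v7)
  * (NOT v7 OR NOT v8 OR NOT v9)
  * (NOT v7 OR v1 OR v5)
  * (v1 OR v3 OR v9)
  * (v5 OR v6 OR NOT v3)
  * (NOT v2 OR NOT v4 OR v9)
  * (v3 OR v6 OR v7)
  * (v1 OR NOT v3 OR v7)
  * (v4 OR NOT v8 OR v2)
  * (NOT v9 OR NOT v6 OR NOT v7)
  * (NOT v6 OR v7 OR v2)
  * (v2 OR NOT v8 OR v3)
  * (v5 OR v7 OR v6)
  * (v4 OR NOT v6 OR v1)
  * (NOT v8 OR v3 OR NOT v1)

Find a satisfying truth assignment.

v1=1, v2=1, v3=1, v4=0, v5=1, v6=1, v7=0, v8=1, v9=1

Check each clause:
  1. (NOT v1 OR v9 OR v4) — v9 is true.
  2. (NOT v9 OR NOT v4 OR NOT v7) — NOT v7 is true.
  3. (NOT v4 OR v2 OR v9) — v9 is true.
  4. (NOT v3 OR NOT v4 OR NOT v6) — NOT v4 is true.
  5. (NOT v7 OR v3 OR NOT v4) — NOT v7 is true.
  6. (v8 OR NOT v2 OR NOT v9) — v8 is true.
  7. (NOT v1 OR NOT v5 OR v3) — v3 is true.
  8. (NOT v7 OR v8 OR NOT v9) — v8 is true.
  9. (NOT v7 OR NOT v8 OR NOT v9) — NOT v7 is true.
  10. (v1 OR NOT v7 OR v5) — v1 is true.
  11. (v3 OR v9 OR v1) — v1 is true.
  12. (NOT v3 OR v5 OR v6) — v5 is true.
  13. (NOT v2 OR NOT v4 OR v9) — v9 is true.
  14. (v6 OR v7 OR v3) — v3 is true.
  15. (NOT v3 OR v1 OR v7) — v1 is true.
  16. (v4 OR v2 OR NOT v8) — v2 is true.
  17. (NOT v7 OR NOT v6 OR NOT v9) — NOT v7 is true.
  18. (v7 OR v2 OR NOT v6) — v2 is true.
  19. (v3 OR v2 OR NOT v8) — v2 is true.
  20. (v7 OR v5 OR v6) — v5 is true.
  21. (v4 OR NOT v6 OR v1) — v1 is true.
  22. (NOT v1 OR NOT v8 OR v3) — v3 is true.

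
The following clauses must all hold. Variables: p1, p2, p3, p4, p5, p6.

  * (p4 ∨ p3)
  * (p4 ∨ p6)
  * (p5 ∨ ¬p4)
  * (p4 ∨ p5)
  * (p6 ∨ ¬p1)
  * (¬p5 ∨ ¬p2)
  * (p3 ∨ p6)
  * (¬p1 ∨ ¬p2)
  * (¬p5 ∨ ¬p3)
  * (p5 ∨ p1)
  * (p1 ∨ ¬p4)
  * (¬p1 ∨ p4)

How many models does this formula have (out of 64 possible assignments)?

The models are:
  p1=1 p2=0 p3=0 p4=1 p5=1 p6=1
Count: 1.

1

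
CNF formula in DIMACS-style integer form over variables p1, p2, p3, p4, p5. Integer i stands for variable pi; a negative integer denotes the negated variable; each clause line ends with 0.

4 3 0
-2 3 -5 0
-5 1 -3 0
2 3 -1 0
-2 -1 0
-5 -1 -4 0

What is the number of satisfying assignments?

10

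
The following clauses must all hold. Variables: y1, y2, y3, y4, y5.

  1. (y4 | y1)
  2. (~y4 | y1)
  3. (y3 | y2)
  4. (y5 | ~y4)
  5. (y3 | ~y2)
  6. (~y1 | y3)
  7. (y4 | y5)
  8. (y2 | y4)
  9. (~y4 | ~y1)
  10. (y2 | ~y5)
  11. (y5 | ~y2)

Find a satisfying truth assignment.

y1 = True, y2 = True, y3 = True, y4 = False, y5 = True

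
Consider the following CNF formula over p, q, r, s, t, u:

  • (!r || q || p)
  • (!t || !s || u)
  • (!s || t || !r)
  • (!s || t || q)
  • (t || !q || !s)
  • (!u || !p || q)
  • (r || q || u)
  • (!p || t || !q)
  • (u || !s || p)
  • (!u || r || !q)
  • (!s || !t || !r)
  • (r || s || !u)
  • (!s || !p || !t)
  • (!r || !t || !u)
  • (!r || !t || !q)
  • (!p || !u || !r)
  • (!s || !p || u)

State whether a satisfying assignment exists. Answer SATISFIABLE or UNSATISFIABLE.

SATISFIABLE

Set p = False and propagate.
Branch on q: take q = False.
  then r is forced to False.
  then u is forced to True.
  then s is forced to True.
  then t is forced to True.
So p = False, q = False, r = False, s = True, t = True, u = True is a satisfying assignment.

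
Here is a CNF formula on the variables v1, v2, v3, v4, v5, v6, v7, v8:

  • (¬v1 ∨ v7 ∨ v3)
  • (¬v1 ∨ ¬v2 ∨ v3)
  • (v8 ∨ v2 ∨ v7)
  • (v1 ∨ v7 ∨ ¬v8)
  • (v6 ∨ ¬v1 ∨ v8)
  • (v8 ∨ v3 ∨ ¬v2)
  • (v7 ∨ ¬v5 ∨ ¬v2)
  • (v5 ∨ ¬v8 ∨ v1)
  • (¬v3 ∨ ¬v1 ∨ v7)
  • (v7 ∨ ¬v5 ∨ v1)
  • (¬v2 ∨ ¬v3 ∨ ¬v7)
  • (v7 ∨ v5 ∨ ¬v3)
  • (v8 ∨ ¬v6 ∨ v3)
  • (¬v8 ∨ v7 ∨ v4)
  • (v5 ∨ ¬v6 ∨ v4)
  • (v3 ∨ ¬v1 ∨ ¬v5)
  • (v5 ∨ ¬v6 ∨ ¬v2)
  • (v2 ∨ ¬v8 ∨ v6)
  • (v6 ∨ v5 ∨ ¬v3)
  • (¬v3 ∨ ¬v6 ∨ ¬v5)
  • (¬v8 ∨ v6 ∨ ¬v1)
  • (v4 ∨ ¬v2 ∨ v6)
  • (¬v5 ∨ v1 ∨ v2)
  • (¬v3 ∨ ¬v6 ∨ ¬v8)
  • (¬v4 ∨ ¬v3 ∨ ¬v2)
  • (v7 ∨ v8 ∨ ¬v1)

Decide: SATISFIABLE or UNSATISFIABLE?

SATISFIABLE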